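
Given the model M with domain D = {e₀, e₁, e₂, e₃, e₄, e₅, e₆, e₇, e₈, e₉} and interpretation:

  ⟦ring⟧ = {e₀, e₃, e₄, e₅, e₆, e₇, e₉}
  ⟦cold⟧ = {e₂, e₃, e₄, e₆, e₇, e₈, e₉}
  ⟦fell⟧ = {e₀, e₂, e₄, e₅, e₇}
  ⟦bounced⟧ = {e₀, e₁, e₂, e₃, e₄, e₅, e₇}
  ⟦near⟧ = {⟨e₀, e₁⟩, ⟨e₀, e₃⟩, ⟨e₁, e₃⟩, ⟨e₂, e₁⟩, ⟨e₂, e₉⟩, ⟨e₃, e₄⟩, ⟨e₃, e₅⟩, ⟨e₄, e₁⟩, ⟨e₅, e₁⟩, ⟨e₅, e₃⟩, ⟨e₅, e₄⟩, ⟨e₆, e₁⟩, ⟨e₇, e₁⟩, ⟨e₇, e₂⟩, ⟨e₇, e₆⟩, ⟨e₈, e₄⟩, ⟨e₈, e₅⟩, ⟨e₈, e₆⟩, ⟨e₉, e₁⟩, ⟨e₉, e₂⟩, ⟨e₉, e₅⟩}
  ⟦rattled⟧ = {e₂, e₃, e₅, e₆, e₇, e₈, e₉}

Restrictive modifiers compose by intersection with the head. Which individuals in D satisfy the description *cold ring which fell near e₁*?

{e₄, e₇}

⟦which fell⟧ = ⟦fell⟧ = {e₀, e₂, e₄, e₅, e₇}
⟦near e₁⟧ = {x : ⟨x, e₁⟩ ∈ ⟦near⟧} = {e₀, e₂, e₄, e₅, e₆, e₇, e₉}
⟦ring⟧ = {e₀, e₃, e₄, e₅, e₆, e₇, e₉}
… ∩ ⟦which fell⟧ = {e₀, e₃, e₄, e₅, e₆, e₇, e₉} ∩ {e₀, e₂, e₄, e₅, e₇} = {e₀, e₄, e₅, e₇}
… ∩ ⟦near e₁⟧ = {e₀, e₄, e₅, e₇} ∩ {e₀, e₂, e₄, e₅, e₆, e₇, e₉} = {e₀, e₄, e₅, e₇}
… ∩ ⟦cold⟧ = {e₀, e₄, e₅, e₇} ∩ {e₂, e₃, e₄, e₆, e₇, e₈, e₉} = {e₄, e₇}
So ⟦cold ring which fell near e₁⟧ = {e₄, e₇}.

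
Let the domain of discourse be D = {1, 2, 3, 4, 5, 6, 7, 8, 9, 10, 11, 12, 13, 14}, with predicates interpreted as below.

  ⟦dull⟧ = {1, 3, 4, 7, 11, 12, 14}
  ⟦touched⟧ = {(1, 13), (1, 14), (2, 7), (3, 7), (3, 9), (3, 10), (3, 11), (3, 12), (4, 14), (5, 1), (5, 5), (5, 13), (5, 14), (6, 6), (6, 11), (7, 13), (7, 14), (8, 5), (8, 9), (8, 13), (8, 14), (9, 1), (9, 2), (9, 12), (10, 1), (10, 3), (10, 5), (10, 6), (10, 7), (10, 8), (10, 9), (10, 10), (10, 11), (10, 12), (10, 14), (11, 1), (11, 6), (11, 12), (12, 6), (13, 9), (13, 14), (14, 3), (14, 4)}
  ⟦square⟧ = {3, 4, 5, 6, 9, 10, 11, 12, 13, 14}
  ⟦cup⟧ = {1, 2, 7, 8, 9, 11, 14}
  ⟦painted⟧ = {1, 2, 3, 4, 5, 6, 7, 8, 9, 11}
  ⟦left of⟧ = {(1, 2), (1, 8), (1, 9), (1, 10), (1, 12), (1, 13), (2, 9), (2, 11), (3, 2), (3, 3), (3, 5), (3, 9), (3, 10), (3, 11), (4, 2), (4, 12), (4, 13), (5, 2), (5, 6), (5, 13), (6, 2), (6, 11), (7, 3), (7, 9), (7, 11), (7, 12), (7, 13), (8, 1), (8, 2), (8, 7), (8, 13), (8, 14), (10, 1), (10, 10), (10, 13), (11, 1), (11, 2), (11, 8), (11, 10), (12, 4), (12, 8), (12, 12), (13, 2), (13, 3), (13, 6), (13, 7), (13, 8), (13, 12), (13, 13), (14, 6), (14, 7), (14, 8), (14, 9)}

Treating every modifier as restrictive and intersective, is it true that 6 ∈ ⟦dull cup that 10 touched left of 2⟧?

no

⟦that 10 touched⟧ = {x : ⟨10, x⟩ ∈ ⟦touched⟧} = {1, 3, 5, 6, 7, 8, 9, 10, 11, 12, 14}
⟦left of 2⟧ = {x : ⟨x, 2⟩ ∈ ⟦left of⟧} = {1, 3, 4, 5, 6, 8, 11, 13}
⟦cup⟧ = {1, 2, 7, 8, 9, 11, 14}
… ∩ ⟦that 10 touched⟧ = {1, 2, 7, 8, 9, 11, 14} ∩ {1, 3, 5, 6, 7, 8, 9, 10, 11, 12, 14} = {1, 7, 8, 9, 11, 14}
… ∩ ⟦left of 2⟧ = {1, 7, 8, 9, 11, 14} ∩ {1, 3, 4, 5, 6, 8, 11, 13} = {1, 8, 11}
… ∩ ⟦dull⟧ = {1, 8, 11} ∩ {1, 3, 4, 7, 11, 12, 14} = {1, 11}
⟦dull cup that 10 touched left of 2⟧ = {1, 11}; 6 ∉ this set.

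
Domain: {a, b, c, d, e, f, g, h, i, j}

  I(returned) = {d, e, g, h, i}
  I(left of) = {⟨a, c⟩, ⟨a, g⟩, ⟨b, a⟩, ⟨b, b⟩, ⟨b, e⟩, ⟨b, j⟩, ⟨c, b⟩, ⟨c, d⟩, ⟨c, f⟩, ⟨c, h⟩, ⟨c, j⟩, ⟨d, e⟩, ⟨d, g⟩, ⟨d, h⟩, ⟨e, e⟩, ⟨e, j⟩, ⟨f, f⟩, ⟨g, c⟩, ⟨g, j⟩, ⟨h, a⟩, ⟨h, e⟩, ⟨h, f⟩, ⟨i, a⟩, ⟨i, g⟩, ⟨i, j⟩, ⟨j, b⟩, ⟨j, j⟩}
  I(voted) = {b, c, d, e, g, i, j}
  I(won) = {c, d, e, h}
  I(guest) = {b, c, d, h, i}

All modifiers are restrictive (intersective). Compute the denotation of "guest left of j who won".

⟦left of j⟧ = {x : ⟨x, j⟩ ∈ ⟦left of⟧} = {b, c, e, g, i, j}
⟦who won⟧ = ⟦won⟧ = {c, d, e, h}
⟦guest⟧ = {b, c, d, h, i}
… ∩ ⟦left of j⟧ = {b, c, d, h, i} ∩ {b, c, e, g, i, j} = {b, c, i}
… ∩ ⟦who won⟧ = {b, c, i} ∩ {c, d, e, h} = {c}
So ⟦guest left of j who won⟧ = {c}.

{c}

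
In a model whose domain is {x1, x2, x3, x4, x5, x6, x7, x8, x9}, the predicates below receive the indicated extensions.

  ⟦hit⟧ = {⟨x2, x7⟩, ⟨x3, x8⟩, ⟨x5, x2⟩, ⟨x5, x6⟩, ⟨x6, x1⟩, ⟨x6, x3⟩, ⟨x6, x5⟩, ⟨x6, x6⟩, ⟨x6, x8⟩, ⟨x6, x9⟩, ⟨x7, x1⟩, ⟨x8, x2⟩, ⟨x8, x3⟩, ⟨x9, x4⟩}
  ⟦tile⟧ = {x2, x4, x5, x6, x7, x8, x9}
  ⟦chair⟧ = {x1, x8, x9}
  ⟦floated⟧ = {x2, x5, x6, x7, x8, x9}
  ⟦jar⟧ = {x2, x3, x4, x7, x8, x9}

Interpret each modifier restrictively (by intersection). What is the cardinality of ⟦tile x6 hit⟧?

⟦x6 hit⟧ = {x : ⟨x6, x⟩ ∈ ⟦hit⟧} = {x1, x3, x5, x6, x8, x9}
⟦tile⟧ = {x2, x4, x5, x6, x7, x8, x9}
… ∩ ⟦x6 hit⟧ = {x2, x4, x5, x6, x7, x8, x9} ∩ {x1, x3, x5, x6, x8, x9} = {x5, x6, x8, x9}
⟦tile x6 hit⟧ = {x5, x6, x8, x9}, so the cardinality is 4.

4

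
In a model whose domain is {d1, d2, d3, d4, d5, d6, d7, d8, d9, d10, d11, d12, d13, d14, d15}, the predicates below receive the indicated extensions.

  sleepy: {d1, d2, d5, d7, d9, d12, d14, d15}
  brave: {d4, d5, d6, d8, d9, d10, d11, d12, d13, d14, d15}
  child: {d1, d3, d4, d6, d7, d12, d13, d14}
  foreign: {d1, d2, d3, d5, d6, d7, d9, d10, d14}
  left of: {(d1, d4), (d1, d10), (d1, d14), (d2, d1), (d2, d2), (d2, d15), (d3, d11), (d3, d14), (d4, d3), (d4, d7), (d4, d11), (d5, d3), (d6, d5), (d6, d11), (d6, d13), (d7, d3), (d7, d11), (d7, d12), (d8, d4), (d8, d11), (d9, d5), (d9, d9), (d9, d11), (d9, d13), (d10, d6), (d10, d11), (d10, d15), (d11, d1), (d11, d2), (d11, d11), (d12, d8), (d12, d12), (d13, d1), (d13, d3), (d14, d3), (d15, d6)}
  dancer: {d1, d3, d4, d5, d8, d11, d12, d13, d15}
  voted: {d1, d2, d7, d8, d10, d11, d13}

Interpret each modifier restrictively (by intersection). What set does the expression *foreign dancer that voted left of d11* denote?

{ }

⟦that voted⟧ = ⟦voted⟧ = {d1, d2, d7, d8, d10, d11, d13}
⟦left of d11⟧ = {x : ⟨x, d11⟩ ∈ ⟦left of⟧} = {d3, d4, d6, d7, d8, d9, d10, d11}
⟦dancer⟧ = {d1, d3, d4, d5, d8, d11, d12, d13, d15}
… ∩ ⟦that voted⟧ = {d1, d3, d4, d5, d8, d11, d12, d13, d15} ∩ {d1, d2, d7, d8, d10, d11, d13} = {d1, d8, d11, d13}
… ∩ ⟦left of d11⟧ = {d1, d8, d11, d13} ∩ {d3, d4, d6, d7, d8, d9, d10, d11} = {d8, d11}
… ∩ ⟦foreign⟧ = {d8, d11} ∩ {d1, d2, d3, d5, d6, d7, d9, d10, d14} = ∅
So ⟦foreign dancer that voted left of d11⟧ = { }.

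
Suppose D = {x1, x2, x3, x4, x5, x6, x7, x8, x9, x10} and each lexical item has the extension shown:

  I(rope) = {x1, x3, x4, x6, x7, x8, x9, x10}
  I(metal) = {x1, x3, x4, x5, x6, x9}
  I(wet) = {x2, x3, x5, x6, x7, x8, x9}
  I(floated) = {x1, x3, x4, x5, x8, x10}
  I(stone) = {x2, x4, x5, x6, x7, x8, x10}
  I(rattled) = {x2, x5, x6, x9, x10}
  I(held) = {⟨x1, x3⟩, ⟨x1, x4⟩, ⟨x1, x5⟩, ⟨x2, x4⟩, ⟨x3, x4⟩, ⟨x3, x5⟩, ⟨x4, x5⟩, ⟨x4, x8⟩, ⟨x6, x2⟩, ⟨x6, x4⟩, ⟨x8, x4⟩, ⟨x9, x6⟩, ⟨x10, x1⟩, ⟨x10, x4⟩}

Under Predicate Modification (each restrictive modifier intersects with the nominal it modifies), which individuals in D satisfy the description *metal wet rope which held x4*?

{x3, x6}

⟦which held x4⟧ = {x : ⟨x, x4⟩ ∈ ⟦held⟧} = {x1, x2, x3, x6, x8, x10}
⟦rope⟧ = {x1, x3, x4, x6, x7, x8, x9, x10}
… ∩ ⟦which held x4⟧ = {x1, x3, x4, x6, x7, x8, x9, x10} ∩ {x1, x2, x3, x6, x8, x10} = {x1, x3, x6, x8, x10}
… ∩ ⟦metal⟧ = {x1, x3, x6, x8, x10} ∩ {x1, x3, x4, x5, x6, x9} = {x1, x3, x6}
… ∩ ⟦wet⟧ = {x1, x3, x6} ∩ {x2, x3, x5, x6, x7, x8, x9} = {x3, x6}
So ⟦metal wet rope which held x4⟧ = {x3, x6}.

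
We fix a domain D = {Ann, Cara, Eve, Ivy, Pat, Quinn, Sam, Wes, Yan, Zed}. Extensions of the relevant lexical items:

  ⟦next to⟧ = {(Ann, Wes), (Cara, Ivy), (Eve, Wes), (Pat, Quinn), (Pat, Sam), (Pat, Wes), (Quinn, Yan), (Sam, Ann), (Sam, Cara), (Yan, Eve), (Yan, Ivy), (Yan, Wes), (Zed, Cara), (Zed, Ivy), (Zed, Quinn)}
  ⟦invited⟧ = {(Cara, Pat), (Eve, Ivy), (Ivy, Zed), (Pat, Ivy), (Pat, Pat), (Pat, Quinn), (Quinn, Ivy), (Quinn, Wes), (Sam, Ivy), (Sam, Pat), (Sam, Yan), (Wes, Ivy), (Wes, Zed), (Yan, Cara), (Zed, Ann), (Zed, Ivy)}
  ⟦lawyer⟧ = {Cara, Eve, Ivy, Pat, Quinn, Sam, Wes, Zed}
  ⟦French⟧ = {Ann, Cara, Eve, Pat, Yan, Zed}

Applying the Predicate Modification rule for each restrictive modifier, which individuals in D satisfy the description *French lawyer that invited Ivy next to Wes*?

{Eve, Pat}

⟦that invited Ivy⟧ = {x : ⟨x, Ivy⟩ ∈ ⟦invited⟧} = {Eve, Pat, Quinn, Sam, Wes, Zed}
⟦next to Wes⟧ = {x : ⟨x, Wes⟩ ∈ ⟦next to⟧} = {Ann, Eve, Pat, Yan}
⟦lawyer⟧ = {Cara, Eve, Ivy, Pat, Quinn, Sam, Wes, Zed}
… ∩ ⟦that invited Ivy⟧ = {Cara, Eve, Ivy, Pat, Quinn, Sam, Wes, Zed} ∩ {Eve, Pat, Quinn, Sam, Wes, Zed} = {Eve, Pat, Quinn, Sam, Wes, Zed}
… ∩ ⟦next to Wes⟧ = {Eve, Pat, Quinn, Sam, Wes, Zed} ∩ {Ann, Eve, Pat, Yan} = {Eve, Pat}
… ∩ ⟦French⟧ = {Eve, Pat} ∩ {Ann, Cara, Eve, Pat, Yan, Zed} = {Eve, Pat}
So ⟦French lawyer that invited Ivy next to Wes⟧ = {Eve, Pat}.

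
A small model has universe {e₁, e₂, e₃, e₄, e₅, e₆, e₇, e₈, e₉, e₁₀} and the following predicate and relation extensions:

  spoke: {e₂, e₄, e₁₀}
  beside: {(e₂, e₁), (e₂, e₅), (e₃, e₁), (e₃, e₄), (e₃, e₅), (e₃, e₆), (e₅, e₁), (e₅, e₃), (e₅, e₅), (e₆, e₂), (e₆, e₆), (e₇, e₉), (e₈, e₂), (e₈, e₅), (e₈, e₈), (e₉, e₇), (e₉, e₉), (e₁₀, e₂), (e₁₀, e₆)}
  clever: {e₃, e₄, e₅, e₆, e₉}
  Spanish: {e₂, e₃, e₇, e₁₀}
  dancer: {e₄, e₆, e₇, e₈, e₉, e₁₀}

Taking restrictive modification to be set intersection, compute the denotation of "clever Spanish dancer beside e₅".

∅

⟦beside e₅⟧ = {x : ⟨x, e₅⟩ ∈ ⟦beside⟧} = {e₂, e₃, e₅, e₈}
⟦dancer⟧ = {e₄, e₆, e₇, e₈, e₉, e₁₀}
… ∩ ⟦beside e₅⟧ = {e₄, e₆, e₇, e₈, e₉, e₁₀} ∩ {e₂, e₃, e₅, e₈} = {e₈}
… ∩ ⟦clever⟧ = {e₈} ∩ {e₃, e₄, e₅, e₆, e₉} = ∅
… ∩ ⟦Spanish⟧ = ∅ ∩ {e₂, e₃, e₇, e₁₀} = ∅
So ⟦clever Spanish dancer beside e₅⟧ = ∅.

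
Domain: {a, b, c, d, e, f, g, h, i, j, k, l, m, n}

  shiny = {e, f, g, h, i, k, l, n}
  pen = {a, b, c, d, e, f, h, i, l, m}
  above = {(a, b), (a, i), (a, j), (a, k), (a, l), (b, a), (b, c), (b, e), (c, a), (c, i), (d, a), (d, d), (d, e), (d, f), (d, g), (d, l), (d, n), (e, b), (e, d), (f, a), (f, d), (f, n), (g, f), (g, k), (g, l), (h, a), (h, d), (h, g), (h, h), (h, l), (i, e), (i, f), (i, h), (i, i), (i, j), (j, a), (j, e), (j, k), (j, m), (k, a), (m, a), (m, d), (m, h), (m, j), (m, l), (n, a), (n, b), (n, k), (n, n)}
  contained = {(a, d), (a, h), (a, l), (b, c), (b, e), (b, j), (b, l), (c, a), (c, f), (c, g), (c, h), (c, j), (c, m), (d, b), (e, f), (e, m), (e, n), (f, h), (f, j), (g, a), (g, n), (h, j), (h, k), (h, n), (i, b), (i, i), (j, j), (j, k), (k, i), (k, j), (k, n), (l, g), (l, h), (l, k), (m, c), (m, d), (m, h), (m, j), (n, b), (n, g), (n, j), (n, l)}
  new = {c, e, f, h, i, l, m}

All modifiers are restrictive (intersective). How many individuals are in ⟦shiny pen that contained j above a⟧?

⟦that contained j⟧ = {x : ⟨x, j⟩ ∈ ⟦contained⟧} = {b, c, f, h, j, k, m, n}
⟦above a⟧ = {x : ⟨x, a⟩ ∈ ⟦above⟧} = {b, c, d, f, h, j, k, m, n}
⟦pen⟧ = {a, b, c, d, e, f, h, i, l, m}
… ∩ ⟦that contained j⟧ = {a, b, c, d, e, f, h, i, l, m} ∩ {b, c, f, h, j, k, m, n} = {b, c, f, h, m}
… ∩ ⟦above a⟧ = {b, c, f, h, m} ∩ {b, c, d, f, h, j, k, m, n} = {b, c, f, h, m}
… ∩ ⟦shiny⟧ = {b, c, f, h, m} ∩ {e, f, g, h, i, k, l, n} = {f, h}
⟦shiny pen that contained j above a⟧ = {f, h}, so the cardinality is 2.

2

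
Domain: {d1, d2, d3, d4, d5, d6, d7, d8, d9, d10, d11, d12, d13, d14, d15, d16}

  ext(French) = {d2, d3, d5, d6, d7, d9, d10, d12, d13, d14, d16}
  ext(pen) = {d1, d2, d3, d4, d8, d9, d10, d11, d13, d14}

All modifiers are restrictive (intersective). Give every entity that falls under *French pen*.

⟦pen⟧ = {d1, d2, d3, d4, d8, d9, d10, d11, d13, d14}
… ∩ ⟦French⟧ = {d1, d2, d3, d4, d8, d9, d10, d11, d13, d14} ∩ {d2, d3, d5, d6, d7, d9, d10, d12, d13, d14, d16} = {d2, d3, d9, d10, d13, d14}
So ⟦French pen⟧ = {d2, d3, d9, d10, d13, d14}.

{d2, d3, d9, d10, d13, d14}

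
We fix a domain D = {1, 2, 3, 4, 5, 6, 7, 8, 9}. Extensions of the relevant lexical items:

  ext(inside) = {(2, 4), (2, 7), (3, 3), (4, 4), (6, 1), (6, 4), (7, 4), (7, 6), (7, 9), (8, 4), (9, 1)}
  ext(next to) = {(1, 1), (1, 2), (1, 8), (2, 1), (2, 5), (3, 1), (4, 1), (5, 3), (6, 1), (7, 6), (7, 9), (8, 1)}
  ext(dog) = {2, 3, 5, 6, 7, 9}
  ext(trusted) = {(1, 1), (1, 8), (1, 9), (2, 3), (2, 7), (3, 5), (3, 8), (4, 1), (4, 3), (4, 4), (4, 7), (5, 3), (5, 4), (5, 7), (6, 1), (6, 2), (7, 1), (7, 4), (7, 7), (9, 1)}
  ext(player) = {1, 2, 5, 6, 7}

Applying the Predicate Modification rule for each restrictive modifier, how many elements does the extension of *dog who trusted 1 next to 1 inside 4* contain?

⟦who trusted 1⟧ = {x : ⟨x, 1⟩ ∈ ⟦trusted⟧} = {1, 4, 6, 7, 9}
⟦next to 1⟧ = {x : ⟨x, 1⟩ ∈ ⟦next to⟧} = {1, 2, 3, 4, 6, 8}
⟦inside 4⟧ = {x : ⟨x, 4⟩ ∈ ⟦inside⟧} = {2, 4, 6, 7, 8}
⟦dog⟧ = {2, 3, 5, 6, 7, 9}
… ∩ ⟦who trusted 1⟧ = {2, 3, 5, 6, 7, 9} ∩ {1, 4, 6, 7, 9} = {6, 7, 9}
… ∩ ⟦next to 1⟧ = {6, 7, 9} ∩ {1, 2, 3, 4, 6, 8} = {6}
… ∩ ⟦inside 4⟧ = {6} ∩ {2, 4, 6, 7, 8} = {6}
⟦dog who trusted 1 next to 1 inside 4⟧ = {6}, so the cardinality is 1.

1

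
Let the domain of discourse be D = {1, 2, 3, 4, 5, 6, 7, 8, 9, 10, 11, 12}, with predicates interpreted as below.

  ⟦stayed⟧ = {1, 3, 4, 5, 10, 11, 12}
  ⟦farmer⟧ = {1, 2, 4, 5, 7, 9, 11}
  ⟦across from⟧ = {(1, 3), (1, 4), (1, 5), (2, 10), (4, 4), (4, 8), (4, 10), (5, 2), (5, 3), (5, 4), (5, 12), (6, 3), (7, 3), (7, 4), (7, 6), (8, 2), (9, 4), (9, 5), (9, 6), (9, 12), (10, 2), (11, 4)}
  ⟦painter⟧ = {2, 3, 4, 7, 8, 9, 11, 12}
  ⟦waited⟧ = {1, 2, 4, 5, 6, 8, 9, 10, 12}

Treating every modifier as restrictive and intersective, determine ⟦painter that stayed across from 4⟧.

⟦that stayed⟧ = ⟦stayed⟧ = {1, 3, 4, 5, 10, 11, 12}
⟦across from 4⟧ = {x : ⟨x, 4⟩ ∈ ⟦across from⟧} = {1, 4, 5, 7, 9, 11}
⟦painter⟧ = {2, 3, 4, 7, 8, 9, 11, 12}
… ∩ ⟦that stayed⟧ = {2, 3, 4, 7, 8, 9, 11, 12} ∩ {1, 3, 4, 5, 10, 11, 12} = {3, 4, 11, 12}
… ∩ ⟦across from 4⟧ = {3, 4, 11, 12} ∩ {1, 4, 5, 7, 9, 11} = {4, 11}
So ⟦painter that stayed across from 4⟧ = {4, 11}.

{4, 11}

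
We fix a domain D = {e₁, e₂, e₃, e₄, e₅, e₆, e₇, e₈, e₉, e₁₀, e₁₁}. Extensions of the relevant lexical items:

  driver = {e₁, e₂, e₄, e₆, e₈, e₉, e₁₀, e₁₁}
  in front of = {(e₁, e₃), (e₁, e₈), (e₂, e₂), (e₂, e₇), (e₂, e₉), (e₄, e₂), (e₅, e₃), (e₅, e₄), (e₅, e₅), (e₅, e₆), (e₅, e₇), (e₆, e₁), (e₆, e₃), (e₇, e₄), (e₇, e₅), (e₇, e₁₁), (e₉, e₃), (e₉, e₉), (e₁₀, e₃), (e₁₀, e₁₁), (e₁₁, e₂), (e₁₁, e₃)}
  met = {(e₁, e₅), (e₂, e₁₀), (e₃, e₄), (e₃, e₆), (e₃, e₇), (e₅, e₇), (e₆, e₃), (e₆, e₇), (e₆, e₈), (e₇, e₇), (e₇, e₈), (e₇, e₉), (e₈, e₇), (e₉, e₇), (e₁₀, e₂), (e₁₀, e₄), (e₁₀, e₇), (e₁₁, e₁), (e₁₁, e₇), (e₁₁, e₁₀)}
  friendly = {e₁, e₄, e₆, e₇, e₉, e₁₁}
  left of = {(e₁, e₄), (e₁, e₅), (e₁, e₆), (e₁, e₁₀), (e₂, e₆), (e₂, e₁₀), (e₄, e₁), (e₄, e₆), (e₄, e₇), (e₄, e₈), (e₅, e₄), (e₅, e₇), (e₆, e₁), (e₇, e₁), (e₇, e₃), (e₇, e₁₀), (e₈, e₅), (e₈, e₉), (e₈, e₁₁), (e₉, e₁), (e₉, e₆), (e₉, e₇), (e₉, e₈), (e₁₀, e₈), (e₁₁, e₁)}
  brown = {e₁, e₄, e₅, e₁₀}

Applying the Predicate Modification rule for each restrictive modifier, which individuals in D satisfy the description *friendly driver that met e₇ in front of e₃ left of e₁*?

{e₆, e₉, e₁₁}

⟦that met e₇⟧ = {x : ⟨x, e₇⟩ ∈ ⟦met⟧} = {e₃, e₅, e₆, e₇, e₈, e₉, e₁₀, e₁₁}
⟦in front of e₃⟧ = {x : ⟨x, e₃⟩ ∈ ⟦in front of⟧} = {e₁, e₅, e₆, e₉, e₁₀, e₁₁}
⟦left of e₁⟧ = {x : ⟨x, e₁⟩ ∈ ⟦left of⟧} = {e₄, e₆, e₇, e₉, e₁₁}
⟦driver⟧ = {e₁, e₂, e₄, e₆, e₈, e₉, e₁₀, e₁₁}
… ∩ ⟦that met e₇⟧ = {e₁, e₂, e₄, e₆, e₈, e₉, e₁₀, e₁₁} ∩ {e₃, e₅, e₆, e₇, e₈, e₉, e₁₀, e₁₁} = {e₆, e₈, e₉, e₁₀, e₁₁}
… ∩ ⟦in front of e₃⟧ = {e₆, e₈, e₉, e₁₀, e₁₁} ∩ {e₁, e₅, e₆, e₉, e₁₀, e₁₁} = {e₆, e₉, e₁₀, e₁₁}
… ∩ ⟦left of e₁⟧ = {e₆, e₉, e₁₀, e₁₁} ∩ {e₄, e₆, e₇, e₉, e₁₁} = {e₆, e₉, e₁₁}
… ∩ ⟦friendly⟧ = {e₆, e₉, e₁₁} ∩ {e₁, e₄, e₆, e₇, e₉, e₁₁} = {e₆, e₉, e₁₁}
So ⟦friendly driver that met e₇ in front of e₃ left of e₁⟧ = {e₆, e₉, e₁₁}.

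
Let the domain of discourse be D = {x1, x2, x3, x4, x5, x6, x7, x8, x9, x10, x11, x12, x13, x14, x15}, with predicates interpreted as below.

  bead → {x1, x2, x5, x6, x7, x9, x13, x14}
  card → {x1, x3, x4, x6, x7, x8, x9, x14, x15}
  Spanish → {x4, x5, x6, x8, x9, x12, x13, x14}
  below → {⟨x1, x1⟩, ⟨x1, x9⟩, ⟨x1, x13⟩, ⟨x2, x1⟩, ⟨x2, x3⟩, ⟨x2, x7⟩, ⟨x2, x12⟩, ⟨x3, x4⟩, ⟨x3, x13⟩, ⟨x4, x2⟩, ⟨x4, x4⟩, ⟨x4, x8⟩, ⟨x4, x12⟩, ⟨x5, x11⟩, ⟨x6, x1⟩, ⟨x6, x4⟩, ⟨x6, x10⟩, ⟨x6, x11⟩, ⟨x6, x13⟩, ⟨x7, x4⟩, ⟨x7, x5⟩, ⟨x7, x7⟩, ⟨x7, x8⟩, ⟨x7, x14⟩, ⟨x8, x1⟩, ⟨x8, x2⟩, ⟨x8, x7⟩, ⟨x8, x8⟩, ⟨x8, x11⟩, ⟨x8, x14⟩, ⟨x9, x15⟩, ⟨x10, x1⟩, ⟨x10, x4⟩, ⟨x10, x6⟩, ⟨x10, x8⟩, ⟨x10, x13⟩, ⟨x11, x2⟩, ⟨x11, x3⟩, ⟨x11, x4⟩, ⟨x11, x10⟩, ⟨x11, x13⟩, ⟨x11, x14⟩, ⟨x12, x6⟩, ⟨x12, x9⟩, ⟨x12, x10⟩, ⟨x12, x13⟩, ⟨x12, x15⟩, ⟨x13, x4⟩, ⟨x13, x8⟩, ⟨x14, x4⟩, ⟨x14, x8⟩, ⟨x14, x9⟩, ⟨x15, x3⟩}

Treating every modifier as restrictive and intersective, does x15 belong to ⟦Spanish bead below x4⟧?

no

⟦below x4⟧ = {x : ⟨x, x4⟩ ∈ ⟦below⟧} = {x3, x4, x6, x7, x10, x11, x13, x14}
⟦bead⟧ = {x1, x2, x5, x6, x7, x9, x13, x14}
… ∩ ⟦below x4⟧ = {x1, x2, x5, x6, x7, x9, x13, x14} ∩ {x3, x4, x6, x7, x10, x11, x13, x14} = {x6, x7, x13, x14}
… ∩ ⟦Spanish⟧ = {x6, x7, x13, x14} ∩ {x4, x5, x6, x8, x9, x12, x13, x14} = {x6, x13, x14}
⟦Spanish bead below x4⟧ = {x6, x13, x14}; x15 ∉ this set.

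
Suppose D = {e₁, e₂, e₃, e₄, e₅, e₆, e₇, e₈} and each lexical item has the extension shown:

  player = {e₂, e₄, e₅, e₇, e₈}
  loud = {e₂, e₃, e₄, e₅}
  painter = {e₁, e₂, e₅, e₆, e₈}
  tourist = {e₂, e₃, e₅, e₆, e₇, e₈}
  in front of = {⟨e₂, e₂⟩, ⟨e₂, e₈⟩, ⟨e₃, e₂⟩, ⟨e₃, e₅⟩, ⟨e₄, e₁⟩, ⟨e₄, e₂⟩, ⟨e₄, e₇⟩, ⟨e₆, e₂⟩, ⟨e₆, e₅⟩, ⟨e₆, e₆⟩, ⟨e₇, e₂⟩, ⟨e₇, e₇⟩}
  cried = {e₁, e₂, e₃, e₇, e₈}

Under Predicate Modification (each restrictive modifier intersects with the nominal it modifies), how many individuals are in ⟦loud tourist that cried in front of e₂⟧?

⟦that cried⟧ = ⟦cried⟧ = {e₁, e₂, e₃, e₇, e₈}
⟦in front of e₂⟧ = {x : ⟨x, e₂⟩ ∈ ⟦in front of⟧} = {e₂, e₃, e₄, e₆, e₇}
⟦tourist⟧ = {e₂, e₃, e₅, e₆, e₇, e₈}
… ∩ ⟦that cried⟧ = {e₂, e₃, e₅, e₆, e₇, e₈} ∩ {e₁, e₂, e₃, e₇, e₈} = {e₂, e₃, e₇, e₈}
… ∩ ⟦in front of e₂⟧ = {e₂, e₃, e₇, e₈} ∩ {e₂, e₃, e₄, e₆, e₇} = {e₂, e₃, e₇}
… ∩ ⟦loud⟧ = {e₂, e₃, e₇} ∩ {e₂, e₃, e₄, e₅} = {e₂, e₃}
⟦loud tourist that cried in front of e₂⟧ = {e₂, e₃}, so the cardinality is 2.

2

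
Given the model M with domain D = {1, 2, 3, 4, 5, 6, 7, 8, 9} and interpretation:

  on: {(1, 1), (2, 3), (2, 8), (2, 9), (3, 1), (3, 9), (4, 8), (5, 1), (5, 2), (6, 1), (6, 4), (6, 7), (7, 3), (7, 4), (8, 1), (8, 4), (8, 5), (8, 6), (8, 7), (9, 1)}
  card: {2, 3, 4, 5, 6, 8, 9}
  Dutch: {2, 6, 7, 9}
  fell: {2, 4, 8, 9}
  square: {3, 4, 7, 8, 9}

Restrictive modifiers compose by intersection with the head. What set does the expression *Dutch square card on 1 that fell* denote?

⟦on 1⟧ = {x : ⟨x, 1⟩ ∈ ⟦on⟧} = {1, 3, 5, 6, 8, 9}
⟦that fell⟧ = ⟦fell⟧ = {2, 4, 8, 9}
⟦card⟧ = {2, 3, 4, 5, 6, 8, 9}
… ∩ ⟦on 1⟧ = {2, 3, 4, 5, 6, 8, 9} ∩ {1, 3, 5, 6, 8, 9} = {3, 5, 6, 8, 9}
… ∩ ⟦that fell⟧ = {3, 5, 6, 8, 9} ∩ {2, 4, 8, 9} = {8, 9}
… ∩ ⟦Dutch⟧ = {8, 9} ∩ {2, 6, 7, 9} = {9}
… ∩ ⟦square⟧ = {9} ∩ {3, 4, 7, 8, 9} = {9}
So ⟦Dutch square card on 1 that fell⟧ = {9}.

{9}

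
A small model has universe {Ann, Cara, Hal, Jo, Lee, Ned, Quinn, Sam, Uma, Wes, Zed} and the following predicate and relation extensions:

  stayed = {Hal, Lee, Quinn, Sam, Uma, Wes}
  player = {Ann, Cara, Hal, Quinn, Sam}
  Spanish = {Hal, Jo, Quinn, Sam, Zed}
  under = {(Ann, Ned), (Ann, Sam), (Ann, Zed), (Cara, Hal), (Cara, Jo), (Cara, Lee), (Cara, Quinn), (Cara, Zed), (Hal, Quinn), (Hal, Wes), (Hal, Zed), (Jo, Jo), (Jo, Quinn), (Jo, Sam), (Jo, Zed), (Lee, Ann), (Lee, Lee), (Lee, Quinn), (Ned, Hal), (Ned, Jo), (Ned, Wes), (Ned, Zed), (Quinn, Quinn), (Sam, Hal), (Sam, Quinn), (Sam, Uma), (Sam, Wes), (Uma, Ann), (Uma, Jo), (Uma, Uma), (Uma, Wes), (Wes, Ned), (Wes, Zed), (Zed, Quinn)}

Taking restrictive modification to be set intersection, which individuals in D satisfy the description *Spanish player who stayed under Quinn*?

{Hal, Quinn, Sam}

⟦who stayed⟧ = ⟦stayed⟧ = {Hal, Lee, Quinn, Sam, Uma, Wes}
⟦under Quinn⟧ = {x : ⟨x, Quinn⟩ ∈ ⟦under⟧} = {Cara, Hal, Jo, Lee, Quinn, Sam, Zed}
⟦player⟧ = {Ann, Cara, Hal, Quinn, Sam}
… ∩ ⟦who stayed⟧ = {Ann, Cara, Hal, Quinn, Sam} ∩ {Hal, Lee, Quinn, Sam, Uma, Wes} = {Hal, Quinn, Sam}
… ∩ ⟦under Quinn⟧ = {Hal, Quinn, Sam} ∩ {Cara, Hal, Jo, Lee, Quinn, Sam, Zed} = {Hal, Quinn, Sam}
… ∩ ⟦Spanish⟧ = {Hal, Quinn, Sam} ∩ {Hal, Jo, Quinn, Sam, Zed} = {Hal, Quinn, Sam}
So ⟦Spanish player who stayed under Quinn⟧ = {Hal, Quinn, Sam}.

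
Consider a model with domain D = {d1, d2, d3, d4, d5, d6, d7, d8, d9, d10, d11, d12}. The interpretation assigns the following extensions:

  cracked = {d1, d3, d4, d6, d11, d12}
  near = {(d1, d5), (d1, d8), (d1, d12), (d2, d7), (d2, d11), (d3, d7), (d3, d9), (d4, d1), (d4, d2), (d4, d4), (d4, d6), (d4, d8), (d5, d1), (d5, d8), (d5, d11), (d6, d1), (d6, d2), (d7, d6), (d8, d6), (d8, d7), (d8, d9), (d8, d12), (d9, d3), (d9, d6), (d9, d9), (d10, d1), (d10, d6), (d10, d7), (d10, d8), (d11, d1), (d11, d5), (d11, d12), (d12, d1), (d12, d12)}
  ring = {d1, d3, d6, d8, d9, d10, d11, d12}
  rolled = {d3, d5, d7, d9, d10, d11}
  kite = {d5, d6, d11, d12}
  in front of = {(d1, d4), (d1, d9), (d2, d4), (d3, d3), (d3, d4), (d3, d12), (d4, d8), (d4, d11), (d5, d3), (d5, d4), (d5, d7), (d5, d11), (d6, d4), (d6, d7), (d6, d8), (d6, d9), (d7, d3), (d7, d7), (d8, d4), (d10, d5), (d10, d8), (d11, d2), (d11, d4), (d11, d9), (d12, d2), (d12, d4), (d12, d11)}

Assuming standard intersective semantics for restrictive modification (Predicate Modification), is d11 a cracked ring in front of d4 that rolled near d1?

⟦in front of d4⟧ = {x : ⟨x, d4⟩ ∈ ⟦in front of⟧} = {d1, d2, d3, d5, d6, d8, d11, d12}
⟦that rolled⟧ = ⟦rolled⟧ = {d3, d5, d7, d9, d10, d11}
⟦near d1⟧ = {x : ⟨x, d1⟩ ∈ ⟦near⟧} = {d4, d5, d6, d10, d11, d12}
⟦ring⟧ = {d1, d3, d6, d8, d9, d10, d11, d12}
… ∩ ⟦in front of d4⟧ = {d1, d3, d6, d8, d9, d10, d11, d12} ∩ {d1, d2, d3, d5, d6, d8, d11, d12} = {d1, d3, d6, d8, d11, d12}
… ∩ ⟦that rolled⟧ = {d1, d3, d6, d8, d11, d12} ∩ {d3, d5, d7, d9, d10, d11} = {d3, d11}
… ∩ ⟦near d1⟧ = {d3, d11} ∩ {d4, d5, d6, d10, d11, d12} = {d11}
… ∩ ⟦cracked⟧ = {d11} ∩ {d1, d3, d4, d6, d11, d12} = {d11}
⟦cracked ring in front of d4 that rolled near d1⟧ = {d11}; d11 ∈ this set.

yes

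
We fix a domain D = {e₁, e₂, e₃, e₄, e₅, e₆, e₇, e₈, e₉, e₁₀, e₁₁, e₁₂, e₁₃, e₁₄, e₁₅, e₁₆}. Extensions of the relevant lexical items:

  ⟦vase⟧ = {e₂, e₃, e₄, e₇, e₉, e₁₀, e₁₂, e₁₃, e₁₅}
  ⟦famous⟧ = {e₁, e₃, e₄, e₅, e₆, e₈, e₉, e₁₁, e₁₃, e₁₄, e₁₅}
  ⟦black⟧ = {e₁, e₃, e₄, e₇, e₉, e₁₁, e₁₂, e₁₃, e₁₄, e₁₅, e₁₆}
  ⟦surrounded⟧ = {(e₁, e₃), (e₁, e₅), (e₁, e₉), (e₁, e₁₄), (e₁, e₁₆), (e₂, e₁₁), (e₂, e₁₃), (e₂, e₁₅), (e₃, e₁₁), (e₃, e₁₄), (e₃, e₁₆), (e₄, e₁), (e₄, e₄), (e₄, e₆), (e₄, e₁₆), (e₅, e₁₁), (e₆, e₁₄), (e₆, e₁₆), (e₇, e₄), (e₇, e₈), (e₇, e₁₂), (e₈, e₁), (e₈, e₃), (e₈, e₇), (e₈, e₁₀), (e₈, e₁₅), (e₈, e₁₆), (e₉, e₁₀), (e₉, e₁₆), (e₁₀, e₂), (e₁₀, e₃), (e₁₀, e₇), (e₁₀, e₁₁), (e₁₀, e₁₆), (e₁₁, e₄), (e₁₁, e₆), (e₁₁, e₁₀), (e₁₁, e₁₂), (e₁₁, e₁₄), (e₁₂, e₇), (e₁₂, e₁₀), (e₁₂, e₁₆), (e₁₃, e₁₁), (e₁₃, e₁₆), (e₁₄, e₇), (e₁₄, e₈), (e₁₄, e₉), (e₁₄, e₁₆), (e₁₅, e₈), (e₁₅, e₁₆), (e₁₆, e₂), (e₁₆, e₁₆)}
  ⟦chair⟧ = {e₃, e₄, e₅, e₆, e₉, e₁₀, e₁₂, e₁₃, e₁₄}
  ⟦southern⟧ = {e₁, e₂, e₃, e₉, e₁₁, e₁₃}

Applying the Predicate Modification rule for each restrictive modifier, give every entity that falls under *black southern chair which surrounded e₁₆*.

{e₃, e₉, e₁₃}

⟦which surrounded e₁₆⟧ = {x : ⟨x, e₁₆⟩ ∈ ⟦surrounded⟧} = {e₁, e₃, e₄, e₆, e₈, e₉, e₁₀, e₁₂, e₁₃, e₁₄, e₁₅, e₁₆}
⟦chair⟧ = {e₃, e₄, e₅, e₆, e₉, e₁₀, e₁₂, e₁₃, e₁₄}
… ∩ ⟦which surrounded e₁₆⟧ = {e₃, e₄, e₅, e₆, e₉, e₁₀, e₁₂, e₁₃, e₁₄} ∩ {e₁, e₃, e₄, e₆, e₈, e₉, e₁₀, e₁₂, e₁₃, e₁₄, e₁₅, e₁₆} = {e₃, e₄, e₆, e₉, e₁₀, e₁₂, e₁₃, e₁₄}
… ∩ ⟦black⟧ = {e₃, e₄, e₆, e₉, e₁₀, e₁₂, e₁₃, e₁₄} ∩ {e₁, e₃, e₄, e₇, e₉, e₁₁, e₁₂, e₁₃, e₁₄, e₁₅, e₁₆} = {e₃, e₄, e₉, e₁₂, e₁₃, e₁₄}
… ∩ ⟦southern⟧ = {e₃, e₄, e₉, e₁₂, e₁₃, e₁₄} ∩ {e₁, e₂, e₃, e₉, e₁₁, e₁₃} = {e₃, e₉, e₁₃}
So ⟦black southern chair which surrounded e₁₆⟧ = {e₃, e₉, e₁₃}.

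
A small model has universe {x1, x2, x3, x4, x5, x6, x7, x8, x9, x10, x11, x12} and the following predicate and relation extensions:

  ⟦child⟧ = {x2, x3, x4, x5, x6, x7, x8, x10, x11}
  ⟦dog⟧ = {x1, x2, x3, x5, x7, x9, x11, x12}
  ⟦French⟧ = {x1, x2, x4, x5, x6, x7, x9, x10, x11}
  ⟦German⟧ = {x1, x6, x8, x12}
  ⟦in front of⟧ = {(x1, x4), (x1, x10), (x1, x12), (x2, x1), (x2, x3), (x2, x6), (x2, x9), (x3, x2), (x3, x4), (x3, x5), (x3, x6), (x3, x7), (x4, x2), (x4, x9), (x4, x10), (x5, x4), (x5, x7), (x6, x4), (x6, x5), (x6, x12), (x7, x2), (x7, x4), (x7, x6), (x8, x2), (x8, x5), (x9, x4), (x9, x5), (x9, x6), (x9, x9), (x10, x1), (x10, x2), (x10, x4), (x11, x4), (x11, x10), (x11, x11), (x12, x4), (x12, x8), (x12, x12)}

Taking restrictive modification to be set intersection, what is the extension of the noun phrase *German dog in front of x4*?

{x1, x12}

⟦in front of x4⟧ = {x : ⟨x, x4⟩ ∈ ⟦in front of⟧} = {x1, x3, x5, x6, x7, x9, x10, x11, x12}
⟦dog⟧ = {x1, x2, x3, x5, x7, x9, x11, x12}
… ∩ ⟦in front of x4⟧ = {x1, x2, x3, x5, x7, x9, x11, x12} ∩ {x1, x3, x5, x6, x7, x9, x10, x11, x12} = {x1, x3, x5, x7, x9, x11, x12}
… ∩ ⟦German⟧ = {x1, x3, x5, x7, x9, x11, x12} ∩ {x1, x6, x8, x12} = {x1, x12}
So ⟦German dog in front of x4⟧ = {x1, x12}.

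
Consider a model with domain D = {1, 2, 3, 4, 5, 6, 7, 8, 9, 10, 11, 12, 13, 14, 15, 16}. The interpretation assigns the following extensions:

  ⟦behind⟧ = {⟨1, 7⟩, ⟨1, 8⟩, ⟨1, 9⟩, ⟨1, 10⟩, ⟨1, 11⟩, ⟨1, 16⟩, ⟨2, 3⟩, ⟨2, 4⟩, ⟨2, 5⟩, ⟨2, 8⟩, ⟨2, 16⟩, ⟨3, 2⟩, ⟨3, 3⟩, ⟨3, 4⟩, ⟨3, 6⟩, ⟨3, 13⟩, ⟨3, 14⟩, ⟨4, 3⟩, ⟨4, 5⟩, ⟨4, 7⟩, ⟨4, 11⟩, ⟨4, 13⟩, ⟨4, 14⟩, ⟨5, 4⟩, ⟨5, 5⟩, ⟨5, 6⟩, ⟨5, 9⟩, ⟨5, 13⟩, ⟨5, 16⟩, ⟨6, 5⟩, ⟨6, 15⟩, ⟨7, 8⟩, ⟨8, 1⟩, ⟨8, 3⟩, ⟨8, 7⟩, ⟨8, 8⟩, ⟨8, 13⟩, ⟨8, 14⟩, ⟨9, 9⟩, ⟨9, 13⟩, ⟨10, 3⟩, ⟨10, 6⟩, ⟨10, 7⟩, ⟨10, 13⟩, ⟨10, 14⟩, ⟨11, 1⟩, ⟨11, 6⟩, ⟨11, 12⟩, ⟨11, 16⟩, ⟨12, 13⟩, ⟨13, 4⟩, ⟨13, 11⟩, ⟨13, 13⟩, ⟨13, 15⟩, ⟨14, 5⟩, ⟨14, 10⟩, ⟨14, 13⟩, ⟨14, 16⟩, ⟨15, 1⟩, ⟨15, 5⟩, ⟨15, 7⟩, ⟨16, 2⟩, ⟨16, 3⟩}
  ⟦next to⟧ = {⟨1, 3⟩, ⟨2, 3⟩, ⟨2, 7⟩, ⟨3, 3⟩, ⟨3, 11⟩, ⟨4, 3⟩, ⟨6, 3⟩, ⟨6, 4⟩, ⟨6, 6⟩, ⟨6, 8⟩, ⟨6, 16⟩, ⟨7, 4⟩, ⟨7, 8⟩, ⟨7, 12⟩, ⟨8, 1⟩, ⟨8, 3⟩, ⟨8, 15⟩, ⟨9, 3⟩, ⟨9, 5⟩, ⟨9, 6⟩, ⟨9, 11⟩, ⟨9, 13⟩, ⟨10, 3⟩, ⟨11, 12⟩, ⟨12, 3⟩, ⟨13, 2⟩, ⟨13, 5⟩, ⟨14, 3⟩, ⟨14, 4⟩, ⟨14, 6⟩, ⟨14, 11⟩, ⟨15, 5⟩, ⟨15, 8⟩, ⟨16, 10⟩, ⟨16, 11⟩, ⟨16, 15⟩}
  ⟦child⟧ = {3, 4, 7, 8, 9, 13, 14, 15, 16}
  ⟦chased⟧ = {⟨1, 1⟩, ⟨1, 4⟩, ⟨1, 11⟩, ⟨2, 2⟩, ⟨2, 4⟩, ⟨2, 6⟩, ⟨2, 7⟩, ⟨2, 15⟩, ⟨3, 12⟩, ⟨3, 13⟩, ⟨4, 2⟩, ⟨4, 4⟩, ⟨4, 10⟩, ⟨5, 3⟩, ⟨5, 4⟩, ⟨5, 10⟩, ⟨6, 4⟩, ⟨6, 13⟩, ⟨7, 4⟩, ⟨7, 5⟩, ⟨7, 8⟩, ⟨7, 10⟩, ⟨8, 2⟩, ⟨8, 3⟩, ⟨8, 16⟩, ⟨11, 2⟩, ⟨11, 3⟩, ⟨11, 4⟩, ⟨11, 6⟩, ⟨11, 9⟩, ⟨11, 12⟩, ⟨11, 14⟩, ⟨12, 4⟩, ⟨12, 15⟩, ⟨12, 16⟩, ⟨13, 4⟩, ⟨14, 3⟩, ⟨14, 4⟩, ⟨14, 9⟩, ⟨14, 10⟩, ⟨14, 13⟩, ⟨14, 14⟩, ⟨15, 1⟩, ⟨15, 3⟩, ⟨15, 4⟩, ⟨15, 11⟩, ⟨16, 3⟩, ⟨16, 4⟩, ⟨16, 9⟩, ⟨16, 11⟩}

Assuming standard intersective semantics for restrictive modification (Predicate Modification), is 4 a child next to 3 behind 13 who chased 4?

yes

⟦next to 3⟧ = {x : ⟨x, 3⟩ ∈ ⟦next to⟧} = {1, 2, 3, 4, 6, 8, 9, 10, 12, 14}
⟦behind 13⟧ = {x : ⟨x, 13⟩ ∈ ⟦behind⟧} = {3, 4, 5, 8, 9, 10, 12, 13, 14}
⟦who chased 4⟧ = {x : ⟨x, 4⟩ ∈ ⟦chased⟧} = {1, 2, 4, 5, 6, 7, 11, 12, 13, 14, 15, 16}
⟦child⟧ = {3, 4, 7, 8, 9, 13, 14, 15, 16}
… ∩ ⟦next to 3⟧ = {3, 4, 7, 8, 9, 13, 14, 15, 16} ∩ {1, 2, 3, 4, 6, 8, 9, 10, 12, 14} = {3, 4, 8, 9, 14}
… ∩ ⟦behind 13⟧ = {3, 4, 8, 9, 14} ∩ {3, 4, 5, 8, 9, 10, 12, 13, 14} = {3, 4, 8, 9, 14}
… ∩ ⟦who chased 4⟧ = {3, 4, 8, 9, 14} ∩ {1, 2, 4, 5, 6, 7, 11, 12, 13, 14, 15, 16} = {4, 14}
⟦child next to 3 behind 13 who chased 4⟧ = {4, 14}; 4 ∈ this set.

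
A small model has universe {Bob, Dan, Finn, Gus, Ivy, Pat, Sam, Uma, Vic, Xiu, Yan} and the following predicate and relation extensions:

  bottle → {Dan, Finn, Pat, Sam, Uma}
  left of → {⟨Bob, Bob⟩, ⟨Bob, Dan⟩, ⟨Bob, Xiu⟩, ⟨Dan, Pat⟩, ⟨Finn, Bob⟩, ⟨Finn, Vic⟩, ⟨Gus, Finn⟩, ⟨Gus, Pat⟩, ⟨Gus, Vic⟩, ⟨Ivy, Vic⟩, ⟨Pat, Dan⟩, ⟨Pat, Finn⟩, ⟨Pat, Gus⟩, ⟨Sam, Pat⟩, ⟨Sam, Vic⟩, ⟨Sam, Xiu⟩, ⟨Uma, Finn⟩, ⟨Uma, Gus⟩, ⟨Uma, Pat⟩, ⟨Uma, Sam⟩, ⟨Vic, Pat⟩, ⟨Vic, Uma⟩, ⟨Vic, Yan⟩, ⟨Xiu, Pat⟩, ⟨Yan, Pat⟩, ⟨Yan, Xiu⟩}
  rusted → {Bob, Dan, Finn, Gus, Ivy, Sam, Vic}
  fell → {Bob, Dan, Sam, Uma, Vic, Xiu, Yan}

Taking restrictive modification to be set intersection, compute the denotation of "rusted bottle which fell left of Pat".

{Dan, Sam}

⟦which fell⟧ = ⟦fell⟧ = {Bob, Dan, Sam, Uma, Vic, Xiu, Yan}
⟦left of Pat⟧ = {x : ⟨x, Pat⟩ ∈ ⟦left of⟧} = {Dan, Gus, Sam, Uma, Vic, Xiu, Yan}
⟦bottle⟧ = {Dan, Finn, Pat, Sam, Uma}
… ∩ ⟦which fell⟧ = {Dan, Finn, Pat, Sam, Uma} ∩ {Bob, Dan, Sam, Uma, Vic, Xiu, Yan} = {Dan, Sam, Uma}
… ∩ ⟦left of Pat⟧ = {Dan, Sam, Uma} ∩ {Dan, Gus, Sam, Uma, Vic, Xiu, Yan} = {Dan, Sam, Uma}
… ∩ ⟦rusted⟧ = {Dan, Sam, Uma} ∩ {Bob, Dan, Finn, Gus, Ivy, Sam, Vic} = {Dan, Sam}
So ⟦rusted bottle which fell left of Pat⟧ = {Dan, Sam}.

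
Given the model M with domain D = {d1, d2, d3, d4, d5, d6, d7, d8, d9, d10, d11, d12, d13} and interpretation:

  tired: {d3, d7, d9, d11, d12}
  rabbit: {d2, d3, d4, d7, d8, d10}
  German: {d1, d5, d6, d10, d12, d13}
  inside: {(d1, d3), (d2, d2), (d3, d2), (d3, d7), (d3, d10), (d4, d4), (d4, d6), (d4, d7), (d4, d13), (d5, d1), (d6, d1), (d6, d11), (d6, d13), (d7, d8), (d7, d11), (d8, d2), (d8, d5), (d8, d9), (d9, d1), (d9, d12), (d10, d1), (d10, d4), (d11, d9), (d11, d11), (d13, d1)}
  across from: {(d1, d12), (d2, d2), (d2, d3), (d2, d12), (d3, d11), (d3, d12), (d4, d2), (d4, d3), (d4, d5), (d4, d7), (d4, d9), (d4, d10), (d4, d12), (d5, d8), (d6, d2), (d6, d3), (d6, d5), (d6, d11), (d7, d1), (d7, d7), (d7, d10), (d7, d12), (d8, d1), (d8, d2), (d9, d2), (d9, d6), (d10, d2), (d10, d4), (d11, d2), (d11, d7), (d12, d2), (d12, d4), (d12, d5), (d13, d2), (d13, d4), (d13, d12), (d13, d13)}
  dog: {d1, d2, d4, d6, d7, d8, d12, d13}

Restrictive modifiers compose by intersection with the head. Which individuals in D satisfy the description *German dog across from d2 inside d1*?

⟦across from d2⟧ = {x : ⟨x, d2⟩ ∈ ⟦across from⟧} = {d2, d4, d6, d8, d9, d10, d11, d12, d13}
⟦inside d1⟧ = {x : ⟨x, d1⟩ ∈ ⟦inside⟧} = {d5, d6, d9, d10, d13}
⟦dog⟧ = {d1, d2, d4, d6, d7, d8, d12, d13}
… ∩ ⟦across from d2⟧ = {d1, d2, d4, d6, d7, d8, d12, d13} ∩ {d2, d4, d6, d8, d9, d10, d11, d12, d13} = {d2, d4, d6, d8, d12, d13}
… ∩ ⟦inside d1⟧ = {d2, d4, d6, d8, d12, d13} ∩ {d5, d6, d9, d10, d13} = {d6, d13}
… ∩ ⟦German⟧ = {d6, d13} ∩ {d1, d5, d6, d10, d12, d13} = {d6, d13}
So ⟦German dog across from d2 inside d1⟧ = {d6, d13}.

{d6, d13}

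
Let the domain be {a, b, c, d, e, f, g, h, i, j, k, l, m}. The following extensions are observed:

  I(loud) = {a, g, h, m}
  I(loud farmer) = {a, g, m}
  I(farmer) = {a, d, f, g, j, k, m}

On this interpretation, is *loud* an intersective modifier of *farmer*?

⟦loud⟧ ∩ ⟦farmer⟧ = {a, g, h, m} ∩ {a, d, f, g, j, k, m} = {a, g, m}
Observed ⟦loud farmer⟧ = {a, g, m}.
These coincide, so the modifier is intersective here.

yes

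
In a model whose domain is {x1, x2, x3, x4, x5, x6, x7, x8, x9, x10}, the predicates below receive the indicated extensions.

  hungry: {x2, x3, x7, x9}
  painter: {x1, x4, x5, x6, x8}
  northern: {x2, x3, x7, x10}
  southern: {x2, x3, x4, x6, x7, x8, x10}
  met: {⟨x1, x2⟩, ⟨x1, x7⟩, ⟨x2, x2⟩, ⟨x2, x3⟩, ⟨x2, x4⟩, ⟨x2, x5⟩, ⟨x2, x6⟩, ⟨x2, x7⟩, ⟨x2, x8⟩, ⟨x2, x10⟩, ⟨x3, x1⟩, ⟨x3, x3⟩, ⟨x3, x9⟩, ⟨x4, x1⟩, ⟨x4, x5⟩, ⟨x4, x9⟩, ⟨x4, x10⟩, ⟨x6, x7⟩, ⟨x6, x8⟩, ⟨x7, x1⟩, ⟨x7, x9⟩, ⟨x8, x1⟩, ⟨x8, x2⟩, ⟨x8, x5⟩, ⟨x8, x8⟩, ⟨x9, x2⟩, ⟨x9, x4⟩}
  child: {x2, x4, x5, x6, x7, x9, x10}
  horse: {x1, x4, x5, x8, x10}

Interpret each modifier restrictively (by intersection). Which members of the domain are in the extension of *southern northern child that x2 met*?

⟦that x2 met⟧ = {x : ⟨x2, x⟩ ∈ ⟦met⟧} = {x2, x3, x4, x5, x6, x7, x8, x10}
⟦child⟧ = {x2, x4, x5, x6, x7, x9, x10}
… ∩ ⟦that x2 met⟧ = {x2, x4, x5, x6, x7, x9, x10} ∩ {x2, x3, x4, x5, x6, x7, x8, x10} = {x2, x4, x5, x6, x7, x10}
… ∩ ⟦southern⟧ = {x2, x4, x5, x6, x7, x10} ∩ {x2, x3, x4, x6, x7, x8, x10} = {x2, x4, x6, x7, x10}
… ∩ ⟦northern⟧ = {x2, x4, x6, x7, x10} ∩ {x2, x3, x7, x10} = {x2, x7, x10}
So ⟦southern northern child that x2 met⟧ = {x2, x7, x10}.

{x2, x7, x10}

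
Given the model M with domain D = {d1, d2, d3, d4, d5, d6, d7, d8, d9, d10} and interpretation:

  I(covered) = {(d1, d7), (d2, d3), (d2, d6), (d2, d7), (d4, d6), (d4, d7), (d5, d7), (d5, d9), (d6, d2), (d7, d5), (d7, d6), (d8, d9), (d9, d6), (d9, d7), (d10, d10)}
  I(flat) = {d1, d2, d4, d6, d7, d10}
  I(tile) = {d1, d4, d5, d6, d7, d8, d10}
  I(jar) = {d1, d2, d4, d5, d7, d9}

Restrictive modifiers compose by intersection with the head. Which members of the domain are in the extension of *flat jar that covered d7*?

{d1, d2, d4}

⟦that covered d7⟧ = {x : ⟨x, d7⟩ ∈ ⟦covered⟧} = {d1, d2, d4, d5, d9}
⟦jar⟧ = {d1, d2, d4, d5, d7, d9}
… ∩ ⟦that covered d7⟧ = {d1, d2, d4, d5, d7, d9} ∩ {d1, d2, d4, d5, d9} = {d1, d2, d4, d5, d9}
… ∩ ⟦flat⟧ = {d1, d2, d4, d5, d9} ∩ {d1, d2, d4, d6, d7, d10} = {d1, d2, d4}
So ⟦flat jar that covered d7⟧ = {d1, d2, d4}.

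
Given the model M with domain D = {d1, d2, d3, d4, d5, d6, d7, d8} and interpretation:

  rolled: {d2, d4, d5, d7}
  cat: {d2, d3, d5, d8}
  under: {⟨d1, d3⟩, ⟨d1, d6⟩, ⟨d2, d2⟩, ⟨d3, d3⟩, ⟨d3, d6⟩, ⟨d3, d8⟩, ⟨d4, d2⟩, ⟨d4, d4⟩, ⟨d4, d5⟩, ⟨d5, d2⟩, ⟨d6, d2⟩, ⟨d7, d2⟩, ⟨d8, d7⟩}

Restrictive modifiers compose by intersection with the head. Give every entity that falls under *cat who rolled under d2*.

{d2, d5}

⟦who rolled⟧ = ⟦rolled⟧ = {d2, d4, d5, d7}
⟦under d2⟧ = {x : ⟨x, d2⟩ ∈ ⟦under⟧} = {d2, d4, d5, d6, d7}
⟦cat⟧ = {d2, d3, d5, d8}
… ∩ ⟦who rolled⟧ = {d2, d3, d5, d8} ∩ {d2, d4, d5, d7} = {d2, d5}
… ∩ ⟦under d2⟧ = {d2, d5} ∩ {d2, d4, d5, d6, d7} = {d2, d5}
So ⟦cat who rolled under d2⟧ = {d2, d5}.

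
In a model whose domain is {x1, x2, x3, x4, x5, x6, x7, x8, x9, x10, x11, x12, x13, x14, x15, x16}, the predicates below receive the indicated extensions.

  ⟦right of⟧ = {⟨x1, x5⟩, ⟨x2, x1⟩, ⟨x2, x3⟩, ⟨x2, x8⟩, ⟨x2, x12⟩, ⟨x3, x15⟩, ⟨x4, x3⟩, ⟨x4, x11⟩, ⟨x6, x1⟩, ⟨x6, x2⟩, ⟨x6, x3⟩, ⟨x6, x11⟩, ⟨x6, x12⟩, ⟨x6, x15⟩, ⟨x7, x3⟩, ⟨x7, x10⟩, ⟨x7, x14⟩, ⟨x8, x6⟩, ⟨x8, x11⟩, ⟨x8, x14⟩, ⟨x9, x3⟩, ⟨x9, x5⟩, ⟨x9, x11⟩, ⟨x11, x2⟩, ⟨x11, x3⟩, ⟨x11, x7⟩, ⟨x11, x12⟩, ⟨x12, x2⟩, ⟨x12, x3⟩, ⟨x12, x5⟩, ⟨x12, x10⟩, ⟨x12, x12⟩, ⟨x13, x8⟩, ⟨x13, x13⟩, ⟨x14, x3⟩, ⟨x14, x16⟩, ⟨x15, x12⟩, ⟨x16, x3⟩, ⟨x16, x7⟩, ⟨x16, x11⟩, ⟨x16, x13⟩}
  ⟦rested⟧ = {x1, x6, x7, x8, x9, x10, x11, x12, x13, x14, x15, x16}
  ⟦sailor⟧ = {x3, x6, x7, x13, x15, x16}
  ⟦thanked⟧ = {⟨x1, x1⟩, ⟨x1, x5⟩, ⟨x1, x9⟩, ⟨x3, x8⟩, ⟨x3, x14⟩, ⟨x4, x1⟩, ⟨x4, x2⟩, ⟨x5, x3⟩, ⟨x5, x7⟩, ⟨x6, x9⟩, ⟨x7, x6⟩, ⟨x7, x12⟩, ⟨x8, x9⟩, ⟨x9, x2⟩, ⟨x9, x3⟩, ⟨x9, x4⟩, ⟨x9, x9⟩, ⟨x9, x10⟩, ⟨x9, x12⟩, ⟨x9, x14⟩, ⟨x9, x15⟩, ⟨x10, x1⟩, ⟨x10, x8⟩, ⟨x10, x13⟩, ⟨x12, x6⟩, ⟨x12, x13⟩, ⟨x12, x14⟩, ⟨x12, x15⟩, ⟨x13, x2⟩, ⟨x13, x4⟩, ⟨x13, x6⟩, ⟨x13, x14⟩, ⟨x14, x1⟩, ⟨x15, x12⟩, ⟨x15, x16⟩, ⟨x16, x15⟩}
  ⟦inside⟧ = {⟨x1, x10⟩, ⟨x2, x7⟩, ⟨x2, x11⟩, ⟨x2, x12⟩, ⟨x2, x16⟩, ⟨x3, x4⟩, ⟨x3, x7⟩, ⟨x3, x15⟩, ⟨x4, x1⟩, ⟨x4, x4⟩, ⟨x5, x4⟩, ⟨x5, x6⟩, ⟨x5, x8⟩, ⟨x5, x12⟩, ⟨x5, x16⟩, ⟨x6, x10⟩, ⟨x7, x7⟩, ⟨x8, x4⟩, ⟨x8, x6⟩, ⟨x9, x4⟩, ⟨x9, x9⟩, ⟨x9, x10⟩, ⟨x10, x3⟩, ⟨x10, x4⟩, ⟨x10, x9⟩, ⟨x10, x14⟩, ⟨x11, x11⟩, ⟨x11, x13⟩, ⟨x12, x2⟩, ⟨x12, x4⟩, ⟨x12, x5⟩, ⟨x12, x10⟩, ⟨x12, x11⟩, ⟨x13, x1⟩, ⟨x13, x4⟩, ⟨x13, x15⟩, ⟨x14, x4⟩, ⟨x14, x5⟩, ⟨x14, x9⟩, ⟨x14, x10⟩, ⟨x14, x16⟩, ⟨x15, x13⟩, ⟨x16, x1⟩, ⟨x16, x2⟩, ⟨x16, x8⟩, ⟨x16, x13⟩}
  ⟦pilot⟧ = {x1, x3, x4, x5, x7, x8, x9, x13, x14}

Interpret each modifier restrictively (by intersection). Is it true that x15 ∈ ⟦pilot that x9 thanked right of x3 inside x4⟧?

no

⟦that x9 thanked⟧ = {x : ⟨x9, x⟩ ∈ ⟦thanked⟧} = {x2, x3, x4, x9, x10, x12, x14, x15}
⟦right of x3⟧ = {x : ⟨x, x3⟩ ∈ ⟦right of⟧} = {x2, x4, x6, x7, x9, x11, x12, x14, x16}
⟦inside x4⟧ = {x : ⟨x, x4⟩ ∈ ⟦inside⟧} = {x3, x4, x5, x8, x9, x10, x12, x13, x14}
⟦pilot⟧ = {x1, x3, x4, x5, x7, x8, x9, x13, x14}
… ∩ ⟦that x9 thanked⟧ = {x1, x3, x4, x5, x7, x8, x9, x13, x14} ∩ {x2, x3, x4, x9, x10, x12, x14, x15} = {x3, x4, x9, x14}
… ∩ ⟦right of x3⟧ = {x3, x4, x9, x14} ∩ {x2, x4, x6, x7, x9, x11, x12, x14, x16} = {x4, x9, x14}
… ∩ ⟦inside x4⟧ = {x4, x9, x14} ∩ {x3, x4, x5, x8, x9, x10, x12, x13, x14} = {x4, x9, x14}
⟦pilot that x9 thanked right of x3 inside x4⟧ = {x4, x9, x14}; x15 ∉ this set.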